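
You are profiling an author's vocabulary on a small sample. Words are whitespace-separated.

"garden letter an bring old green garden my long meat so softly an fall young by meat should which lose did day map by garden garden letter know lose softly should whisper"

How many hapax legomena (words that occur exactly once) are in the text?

14

Frequencies: garden:4, letter:2, an:2, meat:2, softly:2, by:2, should:2, lose:2, bring:1, old:1, green:1, my:1, long:1, so:1, fall:1, young:1, which:1, did:1, day:1, map:1, … (2 more, each freq 1)
Hapax (freq=1): bring, day, did, fall, green, know, long, map, my, old, so, which, whisper, young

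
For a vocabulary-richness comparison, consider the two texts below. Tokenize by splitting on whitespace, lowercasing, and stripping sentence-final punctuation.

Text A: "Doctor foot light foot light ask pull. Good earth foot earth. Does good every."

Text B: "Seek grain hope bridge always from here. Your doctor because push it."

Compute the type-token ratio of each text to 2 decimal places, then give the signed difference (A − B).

-0.36

TTR(A) = 9/14 = 0.64
TTR(B) = 12/12 = 1.00
Difference = 0.64 − 1.00 = -0.36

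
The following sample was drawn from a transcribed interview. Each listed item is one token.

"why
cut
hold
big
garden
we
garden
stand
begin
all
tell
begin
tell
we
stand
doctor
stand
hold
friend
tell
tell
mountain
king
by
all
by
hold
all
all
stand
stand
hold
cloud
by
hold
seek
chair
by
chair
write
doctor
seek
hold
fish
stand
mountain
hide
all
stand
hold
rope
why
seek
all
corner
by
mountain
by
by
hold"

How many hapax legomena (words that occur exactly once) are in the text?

10

Frequencies: hold:8, stand:7, by:7, all:6, tell:4, mountain:3, seek:3, why:2, garden:2, we:2, begin:2, doctor:2, chair:2, cut:1, big:1, friend:1, king:1, cloud:1, write:1, fish:1, … (3 more, each freq 1)
Hapax (freq=1): big, cloud, corner, cut, fish, friend, hide, king, rope, write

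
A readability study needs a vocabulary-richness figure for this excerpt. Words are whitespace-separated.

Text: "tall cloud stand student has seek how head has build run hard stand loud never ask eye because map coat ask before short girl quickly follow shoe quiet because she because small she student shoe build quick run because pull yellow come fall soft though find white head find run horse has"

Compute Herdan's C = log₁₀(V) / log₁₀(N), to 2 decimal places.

N = 52, V = 37.
log₁₀(V) = 1.568202, log₁₀(N) = 1.716003
C = 1.568202 / 1.716003 = 0.91

0.91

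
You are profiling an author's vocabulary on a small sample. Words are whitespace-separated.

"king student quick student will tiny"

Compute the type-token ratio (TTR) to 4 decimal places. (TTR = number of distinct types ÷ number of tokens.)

0.8333

N = 6 tokens, V = 5 types.
TTR = V / N = 5 / 6 = 0.8333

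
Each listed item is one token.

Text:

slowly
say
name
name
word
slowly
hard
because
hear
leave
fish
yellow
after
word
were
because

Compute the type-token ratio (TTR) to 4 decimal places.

0.7500

N = 16 tokens, V = 12 types.
TTR = V / N = 12 / 16 = 0.7500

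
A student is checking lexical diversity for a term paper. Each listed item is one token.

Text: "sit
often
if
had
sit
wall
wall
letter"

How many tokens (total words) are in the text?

8

Tokens: sit, often, if, had, sit, wall, wall, letter
N = 8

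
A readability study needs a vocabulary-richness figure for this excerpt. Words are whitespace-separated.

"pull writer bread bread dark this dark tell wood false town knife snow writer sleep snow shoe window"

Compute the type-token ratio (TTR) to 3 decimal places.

N = 18 tokens, V = 14 types.
TTR = V / N = 14 / 18 = 0.778

0.778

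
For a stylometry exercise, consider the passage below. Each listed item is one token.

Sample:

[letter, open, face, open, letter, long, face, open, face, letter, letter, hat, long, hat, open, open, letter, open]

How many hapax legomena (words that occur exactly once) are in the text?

0

Frequencies: open:6, letter:5, face:3, long:2, hat:2
Hapax (freq=1): (none)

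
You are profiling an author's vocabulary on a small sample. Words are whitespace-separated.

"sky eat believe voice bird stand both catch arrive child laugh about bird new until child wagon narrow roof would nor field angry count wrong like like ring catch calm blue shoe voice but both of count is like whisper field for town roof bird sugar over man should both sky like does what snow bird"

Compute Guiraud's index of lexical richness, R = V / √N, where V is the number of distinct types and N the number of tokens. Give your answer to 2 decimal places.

N = 56, V = 41.
√N = 7.483315
R = 41 / 7.483315 = 5.48

5.48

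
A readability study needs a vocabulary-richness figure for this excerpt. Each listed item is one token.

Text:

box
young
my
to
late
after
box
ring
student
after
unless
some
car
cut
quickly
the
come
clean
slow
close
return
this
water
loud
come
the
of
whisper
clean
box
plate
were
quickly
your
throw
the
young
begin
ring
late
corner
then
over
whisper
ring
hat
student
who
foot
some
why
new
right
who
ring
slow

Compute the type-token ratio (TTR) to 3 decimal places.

0.679

N = 56 tokens, V = 38 types.
TTR = V / N = 38 / 56 = 0.679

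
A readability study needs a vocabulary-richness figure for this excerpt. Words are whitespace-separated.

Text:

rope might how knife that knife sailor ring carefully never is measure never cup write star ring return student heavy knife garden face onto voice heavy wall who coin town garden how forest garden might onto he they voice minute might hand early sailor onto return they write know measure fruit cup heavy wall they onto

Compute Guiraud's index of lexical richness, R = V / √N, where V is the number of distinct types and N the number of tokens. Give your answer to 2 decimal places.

N = 56, V = 33.
√N = 7.483315
R = 33 / 7.483315 = 4.41

4.41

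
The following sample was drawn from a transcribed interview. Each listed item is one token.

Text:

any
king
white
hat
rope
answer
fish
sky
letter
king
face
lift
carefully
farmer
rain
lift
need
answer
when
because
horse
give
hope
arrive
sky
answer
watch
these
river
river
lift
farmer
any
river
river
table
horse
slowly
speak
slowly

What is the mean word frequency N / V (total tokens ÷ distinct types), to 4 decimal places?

1.4815

N = 40 tokens, V = 27 types.
Mean frequency = N / V = 40 / 27 = 1.4815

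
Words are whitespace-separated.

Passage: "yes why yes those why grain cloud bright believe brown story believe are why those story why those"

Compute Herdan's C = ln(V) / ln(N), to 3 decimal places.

N = 18, V = 10.
ln(V) = 2.302585, ln(N) = 2.890372
C = 2.302585 / 2.890372 = 0.797

0.797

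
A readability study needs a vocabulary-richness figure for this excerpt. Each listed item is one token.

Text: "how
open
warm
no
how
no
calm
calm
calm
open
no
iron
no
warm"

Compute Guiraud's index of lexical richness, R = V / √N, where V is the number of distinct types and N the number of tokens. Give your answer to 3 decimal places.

1.604

N = 14, V = 6.
√N = 3.741657
R = 6 / 3.741657 = 1.604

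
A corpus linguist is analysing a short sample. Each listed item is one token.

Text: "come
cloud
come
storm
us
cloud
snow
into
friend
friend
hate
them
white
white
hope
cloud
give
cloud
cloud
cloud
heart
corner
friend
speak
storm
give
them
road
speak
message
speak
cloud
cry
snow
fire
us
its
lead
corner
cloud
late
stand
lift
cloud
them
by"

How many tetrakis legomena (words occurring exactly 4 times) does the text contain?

0

Frequencies: cloud:9, friend:3, them:3, speak:3, come:2, storm:2, us:2, snow:2, white:2, give:2, corner:2, into:1, hate:1, hope:1, heart:1, road:1, message:1, cry:1, fire:1, its:1, … (5 more, each freq 1)
Words with frequency 4: (none)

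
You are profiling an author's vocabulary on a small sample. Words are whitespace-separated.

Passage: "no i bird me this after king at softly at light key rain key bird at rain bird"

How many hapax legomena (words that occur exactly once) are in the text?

8

Frequencies: bird:3, at:3, key:2, rain:2, no:1, i:1, me:1, this:1, after:1, king:1, softly:1, light:1
Hapax (freq=1): after, i, king, light, me, no, softly, this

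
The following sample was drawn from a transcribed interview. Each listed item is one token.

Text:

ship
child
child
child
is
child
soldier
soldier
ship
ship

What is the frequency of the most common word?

4

Frequencies: child:4, ship:3, soldier:2, is:1
Most common: 'child' with frequency 4.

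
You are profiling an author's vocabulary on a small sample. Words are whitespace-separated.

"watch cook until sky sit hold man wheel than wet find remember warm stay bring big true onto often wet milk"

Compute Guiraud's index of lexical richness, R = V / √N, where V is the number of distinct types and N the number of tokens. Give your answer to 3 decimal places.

4.364

N = 21, V = 20.
√N = 4.582576
R = 20 / 4.582576 = 4.364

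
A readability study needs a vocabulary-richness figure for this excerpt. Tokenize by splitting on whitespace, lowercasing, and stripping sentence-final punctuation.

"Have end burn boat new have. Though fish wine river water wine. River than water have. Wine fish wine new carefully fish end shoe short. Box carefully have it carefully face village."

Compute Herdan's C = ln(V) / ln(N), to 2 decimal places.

N = 32, V = 18.
ln(V) = 2.890372, ln(N) = 3.465736
C = 2.890372 / 3.465736 = 0.83

0.83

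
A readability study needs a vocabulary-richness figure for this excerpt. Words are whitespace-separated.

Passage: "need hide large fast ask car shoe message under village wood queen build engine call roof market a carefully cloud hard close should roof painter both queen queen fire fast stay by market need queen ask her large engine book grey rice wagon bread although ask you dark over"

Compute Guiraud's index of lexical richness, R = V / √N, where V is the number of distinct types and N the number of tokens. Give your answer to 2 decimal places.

5.43

N = 49, V = 38.
√N = 7.000000
R = 38 / 7.000000 = 5.43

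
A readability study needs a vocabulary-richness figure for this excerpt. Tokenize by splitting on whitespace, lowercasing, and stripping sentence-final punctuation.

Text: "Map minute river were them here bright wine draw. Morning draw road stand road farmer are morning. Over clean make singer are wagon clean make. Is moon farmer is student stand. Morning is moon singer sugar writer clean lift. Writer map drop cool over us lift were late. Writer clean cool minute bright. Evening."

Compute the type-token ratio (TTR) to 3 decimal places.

N = 54 tokens, V = 30 types.
TTR = V / N = 30 / 54 = 0.556

0.556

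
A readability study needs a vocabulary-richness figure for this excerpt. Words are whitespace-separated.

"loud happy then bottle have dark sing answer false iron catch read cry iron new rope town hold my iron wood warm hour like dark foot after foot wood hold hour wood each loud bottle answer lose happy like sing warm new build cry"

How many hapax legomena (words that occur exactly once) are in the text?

Frequencies: iron:3, wood:3, loud:2, happy:2, bottle:2, dark:2, sing:2, answer:2, cry:2, new:2, hold:2, warm:2, hour:2, like:2, foot:2, then:1, have:1, false:1, catch:1, read:1, … (7 more, each freq 1)
Hapax (freq=1): after, build, catch, each, false, have, lose, my, read, rope, then, town

12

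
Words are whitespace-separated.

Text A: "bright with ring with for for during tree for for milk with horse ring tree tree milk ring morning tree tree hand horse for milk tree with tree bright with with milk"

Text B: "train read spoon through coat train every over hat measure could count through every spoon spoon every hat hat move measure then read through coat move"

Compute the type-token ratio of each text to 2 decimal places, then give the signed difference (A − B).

TTR(A) = 10/32 = 0.31
TTR(B) = 13/26 = 0.50
Difference = 0.31 − 0.50 = -0.19

-0.19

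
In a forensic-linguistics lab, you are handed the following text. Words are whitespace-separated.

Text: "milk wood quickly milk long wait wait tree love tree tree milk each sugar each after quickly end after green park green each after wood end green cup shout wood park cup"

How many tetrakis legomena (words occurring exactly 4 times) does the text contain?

Frequencies: milk:3, wood:3, tree:3, each:3, after:3, green:3, quickly:2, wait:2, end:2, park:2, cup:2, long:1, love:1, sugar:1, shout:1
Words with frequency 4: (none)

0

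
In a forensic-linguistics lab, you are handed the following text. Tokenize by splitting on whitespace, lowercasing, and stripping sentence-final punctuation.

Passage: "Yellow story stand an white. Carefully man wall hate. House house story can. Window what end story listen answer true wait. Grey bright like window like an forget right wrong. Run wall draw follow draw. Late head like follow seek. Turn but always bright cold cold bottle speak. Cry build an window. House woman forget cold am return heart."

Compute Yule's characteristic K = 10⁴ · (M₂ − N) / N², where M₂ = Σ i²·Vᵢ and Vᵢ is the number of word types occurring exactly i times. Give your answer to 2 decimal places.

132.15

Frequencies: story:3, an:3, house:3, window:3, like:3, cold:3, wall:2, bright:2, forget:2, draw:2, follow:2, yellow:1, stand:1, white:1, carefully:1, man:1, hate:1, can:1, what:1, end:1, … (22 more, each freq 1)
N = 59. Frequency spectrum: V_1=31, V_2=5, V_3=6
M₂ = 1²·31 + 2²·5 + 3²·6 = 105
K = 10000 × (105 − 59) / 59² = 132.15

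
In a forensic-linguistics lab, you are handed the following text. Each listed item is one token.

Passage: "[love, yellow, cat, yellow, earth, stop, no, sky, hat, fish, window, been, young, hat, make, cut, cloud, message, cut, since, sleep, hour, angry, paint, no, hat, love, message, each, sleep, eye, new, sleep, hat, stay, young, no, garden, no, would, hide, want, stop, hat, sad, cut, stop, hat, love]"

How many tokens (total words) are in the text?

49

Tokens: love, yellow, cat, yellow, earth, stop, no, sky, hat, fish, window, been, young, hat, make, cut, cloud, message, cut, since, sleep, hour, angry, paint, no, hat, love, message, each, sleep, eye, new, sleep, hat, stay, young, no, garden, no, would, hide, want, stop, hat, sad, cut, stop, hat, love
N = 49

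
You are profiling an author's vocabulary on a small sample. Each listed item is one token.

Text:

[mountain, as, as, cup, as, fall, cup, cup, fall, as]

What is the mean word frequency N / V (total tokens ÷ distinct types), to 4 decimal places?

2.5000

N = 10 tokens, V = 4 types.
Mean frequency = N / V = 10 / 4 = 2.5000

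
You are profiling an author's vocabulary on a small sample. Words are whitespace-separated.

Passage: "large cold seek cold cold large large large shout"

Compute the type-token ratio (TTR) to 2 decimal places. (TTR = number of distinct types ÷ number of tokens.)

0.44

N = 9 tokens, V = 4 types.
TTR = V / N = 4 / 9 = 0.44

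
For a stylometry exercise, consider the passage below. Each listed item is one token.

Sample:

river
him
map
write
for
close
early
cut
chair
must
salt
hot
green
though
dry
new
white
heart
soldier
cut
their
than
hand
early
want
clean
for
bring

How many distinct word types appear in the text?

25

Distinct types: {bring, chair, clean, close, cut, dry, early, for, green, hand, heart, him, hot, map, must, new, river, salt, soldier, than, their, though, want, white, write}
V = 25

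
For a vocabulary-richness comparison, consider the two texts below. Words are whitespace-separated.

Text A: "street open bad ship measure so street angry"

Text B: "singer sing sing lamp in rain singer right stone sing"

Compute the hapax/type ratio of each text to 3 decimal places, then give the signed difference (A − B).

0.143

A: hapax=6, V=7, ratio=0.857
B: hapax=5, V=7, ratio=0.714
Difference = 0.857 − 0.714 = 0.143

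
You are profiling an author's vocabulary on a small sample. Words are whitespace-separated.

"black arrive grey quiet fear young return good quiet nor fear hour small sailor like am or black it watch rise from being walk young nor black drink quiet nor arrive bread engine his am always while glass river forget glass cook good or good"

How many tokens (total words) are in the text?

45

Tokens: black, arrive, grey, quiet, fear, young, return, good, quiet, nor, fear, hour, small, sailor, like, am, or, black, it, watch, rise, from, being, walk, young, nor, black, drink, quiet, nor, arrive, bread, engine, his, am, always, while, glass, river, forget, glass, cook, good, or, good
N = 45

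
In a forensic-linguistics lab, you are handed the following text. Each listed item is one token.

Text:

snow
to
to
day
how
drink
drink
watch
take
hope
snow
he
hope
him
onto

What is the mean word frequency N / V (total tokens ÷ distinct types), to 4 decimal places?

1.3636

N = 15 tokens, V = 11 types.
Mean frequency = N / V = 15 / 11 = 1.3636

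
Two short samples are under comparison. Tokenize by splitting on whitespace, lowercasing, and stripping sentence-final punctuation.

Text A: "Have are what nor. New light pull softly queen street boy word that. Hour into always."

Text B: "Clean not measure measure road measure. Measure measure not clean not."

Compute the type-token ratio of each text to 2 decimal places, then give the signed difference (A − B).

0.64

TTR(A) = 16/16 = 1.00
TTR(B) = 4/11 = 0.36
Difference = 1.00 − 0.36 = 0.64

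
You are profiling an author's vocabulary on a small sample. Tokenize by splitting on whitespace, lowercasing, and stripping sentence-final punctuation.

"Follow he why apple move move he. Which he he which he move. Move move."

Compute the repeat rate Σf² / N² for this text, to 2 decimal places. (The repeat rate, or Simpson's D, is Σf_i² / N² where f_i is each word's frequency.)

Frequencies: he:5, move:5, which:2, follow:1, why:1, apple:1
Σf² = 57; N² = 225
Repeat rate = 57 / 225 = 0.25

0.25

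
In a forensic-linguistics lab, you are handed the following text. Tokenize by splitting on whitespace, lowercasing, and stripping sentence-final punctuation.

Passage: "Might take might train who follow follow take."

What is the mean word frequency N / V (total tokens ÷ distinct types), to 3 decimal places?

1.600

N = 8 tokens, V = 5 types.
Mean frequency = N / V = 8 / 5 = 1.600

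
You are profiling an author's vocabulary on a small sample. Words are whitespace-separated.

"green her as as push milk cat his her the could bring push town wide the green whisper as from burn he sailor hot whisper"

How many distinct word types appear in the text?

Distinct types: {as, bring, burn, cat, could, from, green, he, her, his, hot, milk, push, sailor, the, town, whisper, wide}
V = 18

18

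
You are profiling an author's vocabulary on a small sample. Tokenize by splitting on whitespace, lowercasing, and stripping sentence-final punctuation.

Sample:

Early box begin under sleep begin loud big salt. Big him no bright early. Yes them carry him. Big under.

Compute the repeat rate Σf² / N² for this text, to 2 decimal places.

0.09

Frequencies: big:3, early:2, begin:2, under:2, him:2, box:1, sleep:1, loud:1, salt:1, no:1, bright:1, yes:1, them:1, carry:1
Σf² = 34; N² = 400
Repeat rate = 34 / 400 = 0.09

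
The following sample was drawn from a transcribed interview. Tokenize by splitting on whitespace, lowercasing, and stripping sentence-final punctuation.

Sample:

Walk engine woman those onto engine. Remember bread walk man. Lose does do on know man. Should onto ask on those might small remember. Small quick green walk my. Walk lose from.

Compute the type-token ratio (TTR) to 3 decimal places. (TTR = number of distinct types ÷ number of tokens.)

0.656

N = 32 tokens, V = 21 types.
TTR = V / N = 21 / 32 = 0.656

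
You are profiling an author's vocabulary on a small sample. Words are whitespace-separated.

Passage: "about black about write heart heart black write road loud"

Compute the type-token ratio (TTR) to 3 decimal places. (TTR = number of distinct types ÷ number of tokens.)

N = 10 tokens, V = 6 types.
TTR = V / N = 6 / 10 = 0.600

0.600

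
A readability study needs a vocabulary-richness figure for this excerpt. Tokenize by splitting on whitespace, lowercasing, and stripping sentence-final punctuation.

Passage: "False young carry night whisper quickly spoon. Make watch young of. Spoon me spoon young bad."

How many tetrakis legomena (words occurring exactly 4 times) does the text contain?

0

Frequencies: young:3, spoon:3, false:1, carry:1, night:1, whisper:1, quickly:1, make:1, watch:1, of:1, me:1, bad:1
Words with frequency 4: (none)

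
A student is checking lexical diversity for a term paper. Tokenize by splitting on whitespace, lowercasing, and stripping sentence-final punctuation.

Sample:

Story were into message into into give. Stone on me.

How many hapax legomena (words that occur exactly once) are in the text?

Frequencies: into:3, story:1, were:1, message:1, give:1, stone:1, on:1, me:1
Hapax (freq=1): give, me, message, on, stone, story, were

7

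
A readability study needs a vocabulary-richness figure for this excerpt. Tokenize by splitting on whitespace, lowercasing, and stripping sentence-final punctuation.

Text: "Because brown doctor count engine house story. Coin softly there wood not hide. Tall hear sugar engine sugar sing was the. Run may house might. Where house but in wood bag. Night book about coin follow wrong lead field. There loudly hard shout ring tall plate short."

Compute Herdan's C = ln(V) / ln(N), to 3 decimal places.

0.952

N = 47, V = 39.
ln(V) = 3.663562, ln(N) = 3.850148
C = 3.663562 / 3.850148 = 0.952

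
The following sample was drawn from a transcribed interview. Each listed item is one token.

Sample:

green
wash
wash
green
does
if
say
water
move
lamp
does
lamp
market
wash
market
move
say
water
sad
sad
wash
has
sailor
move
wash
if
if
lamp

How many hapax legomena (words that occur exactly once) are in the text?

2

Frequencies: wash:5, if:3, move:3, lamp:3, green:2, does:2, say:2, water:2, market:2, sad:2, has:1, sailor:1
Hapax (freq=1): has, sailor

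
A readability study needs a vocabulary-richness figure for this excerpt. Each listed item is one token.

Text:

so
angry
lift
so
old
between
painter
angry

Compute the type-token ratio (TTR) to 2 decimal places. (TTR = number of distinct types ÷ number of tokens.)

0.75

N = 8 tokens, V = 6 types.
TTR = V / N = 6 / 8 = 0.75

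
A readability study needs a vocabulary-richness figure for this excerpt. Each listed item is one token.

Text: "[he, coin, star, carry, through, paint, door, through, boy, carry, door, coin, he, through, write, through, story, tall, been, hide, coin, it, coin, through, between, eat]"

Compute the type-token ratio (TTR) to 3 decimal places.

N = 26 tokens, V = 16 types.
TTR = V / N = 16 / 26 = 0.615

0.615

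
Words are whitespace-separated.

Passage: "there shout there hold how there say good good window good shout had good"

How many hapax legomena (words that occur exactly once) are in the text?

Frequencies: good:4, there:3, shout:2, hold:1, how:1, say:1, window:1, had:1
Hapax (freq=1): had, hold, how, say, window

5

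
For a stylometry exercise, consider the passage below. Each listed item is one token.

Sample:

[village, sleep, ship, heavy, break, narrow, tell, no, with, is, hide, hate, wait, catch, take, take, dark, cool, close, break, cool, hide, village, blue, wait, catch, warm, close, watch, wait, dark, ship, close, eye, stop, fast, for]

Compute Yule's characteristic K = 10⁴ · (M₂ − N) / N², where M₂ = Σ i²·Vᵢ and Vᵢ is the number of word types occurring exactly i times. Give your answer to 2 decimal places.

204.53

Frequencies: wait:3, close:3, village:2, ship:2, break:2, hide:2, catch:2, take:2, dark:2, cool:2, sleep:1, heavy:1, narrow:1, tell:1, no:1, with:1, is:1, hate:1, blue:1, warm:1, … (5 more, each freq 1)
N = 37. Frequency spectrum: V_1=15, V_2=8, V_3=2
M₂ = 1²·15 + 2²·8 + 3²·2 = 65
K = 10000 × (65 − 37) / 37² = 204.53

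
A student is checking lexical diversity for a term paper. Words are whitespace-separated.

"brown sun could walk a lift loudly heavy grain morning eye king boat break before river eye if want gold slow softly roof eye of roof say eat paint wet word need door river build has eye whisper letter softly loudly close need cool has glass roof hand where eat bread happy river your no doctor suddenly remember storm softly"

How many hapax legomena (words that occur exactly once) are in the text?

Frequencies: eye:4, river:3, softly:3, roof:3, loudly:2, eat:2, need:2, has:2, brown:1, sun:1, could:1, walk:1, a:1, lift:1, heavy:1, grain:1, morning:1, king:1, boat:1, break:1, … (27 more, each freq 1)
Hapax (freq=1): a, before, boat, bread, break, brown, build, close, cool, could, doctor, door, glass, gold, grain, hand, happy, heavy, if, king, letter, lift, morning, no, of, paint, remember, say, slow, storm, suddenly, sun, walk, want, wet, where, whisper, word, your

39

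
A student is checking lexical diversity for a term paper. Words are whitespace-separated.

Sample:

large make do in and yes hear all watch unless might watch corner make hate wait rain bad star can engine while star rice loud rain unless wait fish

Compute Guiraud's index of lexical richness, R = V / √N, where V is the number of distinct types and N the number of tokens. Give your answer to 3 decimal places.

4.271

N = 29, V = 23.
√N = 5.385165
R = 23 / 5.385165 = 4.271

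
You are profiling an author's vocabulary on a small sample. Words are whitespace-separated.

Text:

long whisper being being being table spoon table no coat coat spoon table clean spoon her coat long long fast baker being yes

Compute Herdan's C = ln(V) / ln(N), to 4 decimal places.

0.7925

N = 23, V = 12.
ln(V) = 2.484907, ln(N) = 3.135494
C = 2.484907 / 3.135494 = 0.7925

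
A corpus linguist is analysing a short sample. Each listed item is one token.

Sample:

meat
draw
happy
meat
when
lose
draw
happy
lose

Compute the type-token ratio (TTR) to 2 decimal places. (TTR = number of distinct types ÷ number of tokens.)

0.56

N = 9 tokens, V = 5 types.
TTR = V / N = 5 / 9 = 0.56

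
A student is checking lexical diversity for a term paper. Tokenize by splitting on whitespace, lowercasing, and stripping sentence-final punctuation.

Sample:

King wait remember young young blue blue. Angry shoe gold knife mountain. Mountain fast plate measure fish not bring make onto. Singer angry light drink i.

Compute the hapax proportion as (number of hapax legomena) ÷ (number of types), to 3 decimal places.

0.818

Frequencies: young:2, blue:2, angry:2, mountain:2, king:1, wait:1, remember:1, shoe:1, gold:1, knife:1, fast:1, plate:1, measure:1, fish:1, not:1, bring:1, make:1, onto:1, singer:1, light:1, … (2 more, each freq 1)
Hapax count = 18; type count = 22.
Ratio = 18 / 22 = 0.818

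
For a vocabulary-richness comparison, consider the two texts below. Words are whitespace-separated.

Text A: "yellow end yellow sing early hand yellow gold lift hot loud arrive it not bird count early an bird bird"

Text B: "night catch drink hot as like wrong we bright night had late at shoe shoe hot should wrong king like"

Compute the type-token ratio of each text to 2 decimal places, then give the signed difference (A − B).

0.00

TTR(A) = 15/20 = 0.75
TTR(B) = 15/20 = 0.75
Difference = 0.75 − 0.75 = 0.00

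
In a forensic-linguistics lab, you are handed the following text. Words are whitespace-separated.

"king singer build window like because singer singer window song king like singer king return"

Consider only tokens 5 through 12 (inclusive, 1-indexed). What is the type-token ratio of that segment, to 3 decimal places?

0.750

Segment tokens 5–12: like, because, singer, singer, window, song, king, like
Segment N = 8, segment V = 6.
TTR = 6 / 8 = 0.750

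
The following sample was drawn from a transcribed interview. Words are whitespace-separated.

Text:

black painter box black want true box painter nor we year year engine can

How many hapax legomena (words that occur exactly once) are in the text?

6

Frequencies: black:2, painter:2, box:2, year:2, want:1, true:1, nor:1, we:1, engine:1, can:1
Hapax (freq=1): can, engine, nor, true, want, we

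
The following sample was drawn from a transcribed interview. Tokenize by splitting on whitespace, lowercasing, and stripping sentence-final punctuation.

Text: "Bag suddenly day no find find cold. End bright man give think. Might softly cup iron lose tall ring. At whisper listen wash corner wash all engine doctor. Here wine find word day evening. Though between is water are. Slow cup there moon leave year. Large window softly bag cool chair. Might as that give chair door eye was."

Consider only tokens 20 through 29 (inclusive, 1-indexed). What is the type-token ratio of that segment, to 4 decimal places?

0.9000

Segment tokens 20–29: at, whisper, listen, wash, corner, wash, all, engine, doctor, here
Segment N = 10, segment V = 9.
TTR = 9 / 10 = 0.9000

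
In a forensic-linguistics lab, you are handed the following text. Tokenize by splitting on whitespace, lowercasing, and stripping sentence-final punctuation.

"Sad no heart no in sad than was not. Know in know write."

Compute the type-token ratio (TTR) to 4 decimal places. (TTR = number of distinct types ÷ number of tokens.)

0.6923

N = 13 tokens, V = 9 types.
TTR = V / N = 9 / 13 = 0.6923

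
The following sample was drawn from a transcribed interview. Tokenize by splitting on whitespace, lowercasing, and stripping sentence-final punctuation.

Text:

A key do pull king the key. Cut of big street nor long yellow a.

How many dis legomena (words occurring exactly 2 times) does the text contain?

Frequencies: a:2, key:2, do:1, pull:1, king:1, the:1, cut:1, of:1, big:1, street:1, nor:1, long:1, yellow:1
Words with frequency 2: a, key

2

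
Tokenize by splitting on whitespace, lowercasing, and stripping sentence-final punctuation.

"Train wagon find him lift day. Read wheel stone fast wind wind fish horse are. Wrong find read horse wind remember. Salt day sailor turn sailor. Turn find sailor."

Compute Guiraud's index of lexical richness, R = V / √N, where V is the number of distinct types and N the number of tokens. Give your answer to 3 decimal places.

N = 29, V = 19.
√N = 5.385165
R = 19 / 5.385165 = 3.528

3.528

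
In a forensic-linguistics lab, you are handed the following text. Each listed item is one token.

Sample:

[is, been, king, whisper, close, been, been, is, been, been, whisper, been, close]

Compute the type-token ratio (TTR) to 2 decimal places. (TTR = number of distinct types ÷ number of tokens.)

N = 13 tokens, V = 5 types.
TTR = V / N = 5 / 13 = 0.38

0.38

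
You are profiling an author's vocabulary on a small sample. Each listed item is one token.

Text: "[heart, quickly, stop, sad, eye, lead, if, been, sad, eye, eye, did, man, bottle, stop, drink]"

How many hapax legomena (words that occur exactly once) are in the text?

9

Frequencies: eye:3, stop:2, sad:2, heart:1, quickly:1, lead:1, if:1, been:1, did:1, man:1, bottle:1, drink:1
Hapax (freq=1): been, bottle, did, drink, heart, if, lead, man, quickly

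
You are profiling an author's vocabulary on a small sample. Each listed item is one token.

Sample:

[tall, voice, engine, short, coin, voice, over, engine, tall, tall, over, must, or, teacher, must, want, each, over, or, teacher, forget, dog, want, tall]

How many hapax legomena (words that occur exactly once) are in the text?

5

Frequencies: tall:4, over:3, voice:2, engine:2, must:2, or:2, teacher:2, want:2, short:1, coin:1, each:1, forget:1, dog:1
Hapax (freq=1): coin, dog, each, forget, short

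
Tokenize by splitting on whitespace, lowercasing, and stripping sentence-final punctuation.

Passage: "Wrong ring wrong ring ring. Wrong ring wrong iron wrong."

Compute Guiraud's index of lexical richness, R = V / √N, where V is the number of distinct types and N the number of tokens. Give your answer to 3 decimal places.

0.949

N = 10, V = 3.
√N = 3.162278
R = 3 / 3.162278 = 0.949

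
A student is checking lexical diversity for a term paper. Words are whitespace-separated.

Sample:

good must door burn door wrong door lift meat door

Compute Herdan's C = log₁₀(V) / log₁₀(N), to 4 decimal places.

0.8451

N = 10, V = 7.
log₁₀(V) = 0.845098, log₁₀(N) = 1.000000
C = 0.845098 / 1.000000 = 0.8451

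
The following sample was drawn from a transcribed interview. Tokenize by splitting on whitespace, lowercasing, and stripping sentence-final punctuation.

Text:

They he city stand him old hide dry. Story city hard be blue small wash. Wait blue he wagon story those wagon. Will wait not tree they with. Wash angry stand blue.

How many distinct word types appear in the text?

Distinct types: {angry, be, blue, city, dry, hard, he, hide, him, not, old, small, stand, story, they, those, tree, wagon, wait, wash, will, with}
V = 22

22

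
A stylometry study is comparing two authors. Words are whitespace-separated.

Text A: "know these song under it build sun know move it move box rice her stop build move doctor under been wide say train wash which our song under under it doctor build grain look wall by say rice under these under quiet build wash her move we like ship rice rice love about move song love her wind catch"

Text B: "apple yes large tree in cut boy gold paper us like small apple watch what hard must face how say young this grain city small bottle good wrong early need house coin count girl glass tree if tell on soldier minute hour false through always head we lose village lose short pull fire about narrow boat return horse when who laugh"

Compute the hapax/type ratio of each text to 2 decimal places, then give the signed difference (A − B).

-0.34

A: hapax=19, V=32, ratio=0.59
B: hapax=53, V=57, ratio=0.93
Difference = 0.59 − 0.93 = -0.34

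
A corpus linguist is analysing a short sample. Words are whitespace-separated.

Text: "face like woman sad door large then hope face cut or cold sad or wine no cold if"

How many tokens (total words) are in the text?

18

Tokens: face, like, woman, sad, door, large, then, hope, face, cut, or, cold, sad, or, wine, no, cold, if
N = 18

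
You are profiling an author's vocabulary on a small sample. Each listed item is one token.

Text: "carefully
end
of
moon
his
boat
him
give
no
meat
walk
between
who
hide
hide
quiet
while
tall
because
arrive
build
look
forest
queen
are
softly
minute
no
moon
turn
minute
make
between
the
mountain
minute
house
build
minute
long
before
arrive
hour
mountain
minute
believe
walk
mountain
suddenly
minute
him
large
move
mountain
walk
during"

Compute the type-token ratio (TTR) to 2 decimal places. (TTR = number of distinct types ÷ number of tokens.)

N = 56 tokens, V = 39 types.
TTR = V / N = 39 / 56 = 0.70

0.70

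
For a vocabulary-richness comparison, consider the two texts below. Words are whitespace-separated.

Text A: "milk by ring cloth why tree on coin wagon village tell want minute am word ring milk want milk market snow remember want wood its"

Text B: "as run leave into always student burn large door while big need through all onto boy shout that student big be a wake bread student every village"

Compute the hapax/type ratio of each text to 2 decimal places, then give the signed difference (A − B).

-0.07

A: hapax=17, V=20, ratio=0.85
B: hapax=22, V=24, ratio=0.92
Difference = 0.85 − 0.92 = -0.07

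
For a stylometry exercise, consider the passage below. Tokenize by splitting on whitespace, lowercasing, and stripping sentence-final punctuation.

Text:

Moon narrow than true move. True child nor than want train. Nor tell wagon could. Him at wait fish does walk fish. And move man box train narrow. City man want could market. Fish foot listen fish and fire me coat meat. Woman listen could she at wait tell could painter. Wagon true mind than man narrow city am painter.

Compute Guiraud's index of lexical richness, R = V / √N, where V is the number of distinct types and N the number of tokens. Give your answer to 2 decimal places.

4.39

N = 60, V = 34.
√N = 7.745967
R = 34 / 7.745967 = 4.39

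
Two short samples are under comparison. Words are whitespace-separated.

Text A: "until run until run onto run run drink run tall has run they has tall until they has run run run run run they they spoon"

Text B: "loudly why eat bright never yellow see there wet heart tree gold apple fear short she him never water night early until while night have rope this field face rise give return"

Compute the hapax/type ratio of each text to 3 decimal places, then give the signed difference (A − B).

A: hapax=3, V=8, ratio=0.375
B: hapax=28, V=30, ratio=0.933
Difference = 0.375 − 0.933 = -0.558

-0.558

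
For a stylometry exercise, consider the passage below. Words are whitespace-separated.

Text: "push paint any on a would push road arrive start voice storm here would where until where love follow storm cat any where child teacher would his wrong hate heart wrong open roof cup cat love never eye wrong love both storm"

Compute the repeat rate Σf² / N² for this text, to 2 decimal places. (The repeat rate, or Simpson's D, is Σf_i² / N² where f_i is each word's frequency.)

0.04

Frequencies: would:3, storm:3, where:3, love:3, wrong:3, push:2, any:2, cat:2, paint:1, on:1, a:1, road:1, arrive:1, start:1, voice:1, here:1, until:1, follow:1, child:1, teacher:1, … (9 more, each freq 1)
Σf² = 78; N² = 1764
Repeat rate = 78 / 1764 = 0.04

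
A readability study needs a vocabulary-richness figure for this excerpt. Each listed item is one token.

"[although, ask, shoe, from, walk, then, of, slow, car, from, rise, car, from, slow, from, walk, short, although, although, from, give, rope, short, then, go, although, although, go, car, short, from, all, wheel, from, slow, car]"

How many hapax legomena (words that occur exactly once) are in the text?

8

Frequencies: from:7, although:5, car:4, slow:3, short:3, walk:2, then:2, go:2, ask:1, shoe:1, of:1, rise:1, give:1, rope:1, all:1, wheel:1
Hapax (freq=1): all, ask, give, of, rise, rope, shoe, wheel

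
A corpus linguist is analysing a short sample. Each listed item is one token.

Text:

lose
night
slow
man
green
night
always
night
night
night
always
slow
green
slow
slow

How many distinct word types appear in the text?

6

Distinct types: {always, green, lose, man, night, slow}
V = 6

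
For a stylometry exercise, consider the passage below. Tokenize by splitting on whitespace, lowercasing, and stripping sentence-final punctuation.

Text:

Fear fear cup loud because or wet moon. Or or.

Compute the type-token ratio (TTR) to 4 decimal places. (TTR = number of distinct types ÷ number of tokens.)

0.7000

N = 10 tokens, V = 7 types.
TTR = V / N = 7 / 10 = 0.7000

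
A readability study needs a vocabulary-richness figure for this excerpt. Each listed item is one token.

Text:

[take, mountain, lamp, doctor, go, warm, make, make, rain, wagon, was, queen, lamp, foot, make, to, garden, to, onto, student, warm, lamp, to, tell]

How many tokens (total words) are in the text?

Tokens: take, mountain, lamp, doctor, go, warm, make, make, rain, wagon, was, queen, lamp, foot, make, to, garden, to, onto, student, warm, lamp, to, tell
N = 24

24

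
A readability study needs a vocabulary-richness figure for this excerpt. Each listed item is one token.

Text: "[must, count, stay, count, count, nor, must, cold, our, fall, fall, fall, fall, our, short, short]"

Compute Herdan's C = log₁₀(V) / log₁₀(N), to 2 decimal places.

N = 16, V = 8.
log₁₀(V) = 0.903090, log₁₀(N) = 1.204120
C = 0.903090 / 1.204120 = 0.75

0.75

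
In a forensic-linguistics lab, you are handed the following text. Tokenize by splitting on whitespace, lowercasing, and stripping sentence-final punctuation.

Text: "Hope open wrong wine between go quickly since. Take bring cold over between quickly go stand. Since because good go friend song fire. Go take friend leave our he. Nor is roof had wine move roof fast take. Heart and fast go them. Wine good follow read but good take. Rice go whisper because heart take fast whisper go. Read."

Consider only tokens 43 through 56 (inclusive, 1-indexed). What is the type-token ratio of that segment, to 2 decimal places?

Segment tokens 43–56: them, wine, good, follow, read, but, good, take, rice, go, whisper, because, heart, take
Segment N = 14, segment V = 12.
TTR = 12 / 14 = 0.86

0.86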